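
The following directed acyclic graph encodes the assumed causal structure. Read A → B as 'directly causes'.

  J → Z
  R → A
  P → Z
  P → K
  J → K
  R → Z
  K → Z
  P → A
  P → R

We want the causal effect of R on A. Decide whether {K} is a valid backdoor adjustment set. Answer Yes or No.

Backdoor paths from R to A (paths whose first edge points into R):
  P1: R <- P -> A
Condition 1 (no descendant of R in the set): holds — descendants of R are {A, Z}; none are in {K}.
Condition 2 (every backdoor path blocked by {K}):
  P1: open — no interior node is in the conditioning set.
{K} does not satisfy the backdoor criterion.

No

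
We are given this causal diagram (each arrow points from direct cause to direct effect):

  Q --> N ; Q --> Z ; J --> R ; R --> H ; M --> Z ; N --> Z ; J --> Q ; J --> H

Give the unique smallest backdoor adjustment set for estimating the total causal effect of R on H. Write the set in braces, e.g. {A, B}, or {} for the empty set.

{J}

Variables eligible for adjustment (non-descendants of R, excluding R and H): {J, M, N, Q, Z}.
Backdoor paths from R to H:
  P1: R <- J -> H
The empty set is not sufficient: P1 (R <- J -> H) has no collider blocking it and no conditioned non-collider, so it is open.
Try {J}:
  P1: blocked at fork node J ∈ conditioning set.
{J} contains no descendant of R and blocks every backdoor path.
No other singleton works — e.g. {Q} leaves P1 open — so {J} is the unique smallest valid adjustment set.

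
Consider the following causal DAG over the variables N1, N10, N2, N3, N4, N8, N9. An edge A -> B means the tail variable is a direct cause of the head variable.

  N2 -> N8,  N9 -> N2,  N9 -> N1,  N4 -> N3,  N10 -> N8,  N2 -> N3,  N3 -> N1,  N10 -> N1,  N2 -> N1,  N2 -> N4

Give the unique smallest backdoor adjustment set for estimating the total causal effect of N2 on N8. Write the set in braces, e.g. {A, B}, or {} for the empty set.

Variables eligible for adjustment (non-descendants of N2, excluding N2 and N8): {N10, N9}.
Backdoor paths from N2 to N8:
  P1: N2 <- N9 -> N1 <- N10 -> N8
Each backdoor path contains an unconditioned collider, so every path is already blocked with the empty conditioning set:
  P1: blocked at collider N1 (neither it nor any descendant is in the conditioning set).
The empty set is therefore the unique smallest valid set.

{}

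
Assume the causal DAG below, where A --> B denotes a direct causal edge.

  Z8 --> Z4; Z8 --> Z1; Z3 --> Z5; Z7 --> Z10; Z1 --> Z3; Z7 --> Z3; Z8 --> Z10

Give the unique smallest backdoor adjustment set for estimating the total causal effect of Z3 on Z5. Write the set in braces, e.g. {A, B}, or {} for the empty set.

Variables eligible for adjustment (non-descendants of Z3, excluding Z3 and Z5): {Z1, Z10, Z4, Z7, Z8}.
Backdoor paths from Z3 to Z5:
  (none)
With no backdoor paths the empty set already satisfies the criterion, and it is trivially minimal.

{}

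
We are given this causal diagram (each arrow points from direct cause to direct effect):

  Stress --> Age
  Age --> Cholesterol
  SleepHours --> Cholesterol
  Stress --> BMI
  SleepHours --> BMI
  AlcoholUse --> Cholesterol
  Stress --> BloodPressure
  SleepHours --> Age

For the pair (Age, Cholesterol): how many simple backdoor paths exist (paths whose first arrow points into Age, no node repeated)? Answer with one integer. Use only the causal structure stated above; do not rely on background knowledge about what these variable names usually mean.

2

A backdoor path from Age to Cholesterol is any simple undirected path whose first edge points into Age (i.e. leaves Age via a parent).
Parents of Age: {SleepHours, Stress}.
Enumerating:
  P1: Age <- Stress -> BMI <- SleepHours -> Cholesterol
  P2: Age <- SleepHours -> Cholesterol
That exhausts the simple backdoor paths. Count: 2.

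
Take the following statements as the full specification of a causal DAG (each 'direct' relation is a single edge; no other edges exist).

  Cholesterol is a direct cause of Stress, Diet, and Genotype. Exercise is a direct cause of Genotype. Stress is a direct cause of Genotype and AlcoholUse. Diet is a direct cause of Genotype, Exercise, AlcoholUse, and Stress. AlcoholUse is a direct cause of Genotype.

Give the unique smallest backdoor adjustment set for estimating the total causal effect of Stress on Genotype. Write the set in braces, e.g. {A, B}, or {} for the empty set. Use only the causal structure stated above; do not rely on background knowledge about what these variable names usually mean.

Variables eligible for adjustment (non-descendants of Stress, excluding Stress and Genotype): {Cholesterol, Diet, Exercise}.
Backdoor paths from Stress to Genotype:
  P1: Stress <- Cholesterol -> Diet -> Exercise -> Genotype
  P2: Stress <- Cholesterol -> Diet -> AlcoholUse -> Genotype
  P3: Stress <- Cholesterol -> Diet -> Genotype
  P4: Stress <- Cholesterol -> Genotype
  P5: Stress <- Diet <- Cholesterol -> Genotype
  P6: Stress <- Diet -> Exercise -> Genotype
  P7: Stress <- Diet -> AlcoholUse -> Genotype
  P8: Stress <- Diet -> Genotype
The empty set is not sufficient: P1 (Stress <- Cholesterol -> Diet -> Exercise -> Genotype) has no collider blocking it and no conditioned non-collider, so it is open.
Try {Cholesterol, Diet}:
  P1: blocked at fork node Cholesterol ∈ conditioning set.
  P2: blocked at fork node Cholesterol ∈ conditioning set.
  P3: blocked at fork node Cholesterol ∈ conditioning set.
  P4: blocked at fork node Cholesterol ∈ conditioning set.
  P5: blocked at chain node Diet ∈ conditioning set.
  P6: blocked at fork node Diet ∈ conditioning set.
  P7: blocked at fork node Diet ∈ conditioning set.
  P8: blocked at fork node Diet ∈ conditioning set.
{Cholesterol, Diet} contains no descendant of Stress and blocks every backdoor path.
Every element of {Cholesterol, Diet} is needed (dropping Cholesterol leaves P4 open; dropping Diet leaves P6 open), so no proper subset is valid.
Among all size-2 subsets of the eligible variables, only {Cholesterol, Diet} blocks every backdoor path, so it is the unique smallest valid adjustment set.

{Cholesterol, Diet}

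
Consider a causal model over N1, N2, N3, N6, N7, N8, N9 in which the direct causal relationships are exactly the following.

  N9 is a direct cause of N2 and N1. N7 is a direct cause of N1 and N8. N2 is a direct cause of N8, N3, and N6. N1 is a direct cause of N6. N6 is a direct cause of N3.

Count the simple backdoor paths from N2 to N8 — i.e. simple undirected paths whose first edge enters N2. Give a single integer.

A backdoor path from N2 to N8 is any simple undirected path whose first edge points into N2 (i.e. leaves N2 via a parent).
Parents of N2: {N9}.
Enumerating:
  P1: N2 <- N9 -> N1 <- N7 -> N8
That exhausts the simple backdoor paths. Count: 1.

1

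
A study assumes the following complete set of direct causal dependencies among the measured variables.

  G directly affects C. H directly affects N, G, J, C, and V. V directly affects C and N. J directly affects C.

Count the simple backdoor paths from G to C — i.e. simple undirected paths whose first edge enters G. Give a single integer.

4

A backdoor path from G to C is any simple undirected path whose first edge points into G (i.e. leaves G via a parent).
Parents of G: {H}.
Enumerating:
  P1: G <- H -> J -> C
  P2: G <- H -> V -> C
  P3: G <- H -> C
  P4: G <- H -> N <- V -> C
That exhausts the simple backdoor paths. Count: 4.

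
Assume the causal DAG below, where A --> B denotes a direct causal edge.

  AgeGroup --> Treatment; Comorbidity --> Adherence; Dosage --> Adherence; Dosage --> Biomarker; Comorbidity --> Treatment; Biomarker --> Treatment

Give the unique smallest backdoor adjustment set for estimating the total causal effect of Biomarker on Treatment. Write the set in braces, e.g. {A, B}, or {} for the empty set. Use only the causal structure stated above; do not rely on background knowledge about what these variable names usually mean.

{}

Variables eligible for adjustment (non-descendants of Biomarker, excluding Biomarker and Treatment): {Adherence, AgeGroup, Comorbidity, Dosage}.
Backdoor paths from Biomarker to Treatment:
  P1: Biomarker <- Dosage -> Adherence <- Comorbidity -> Treatment
Each backdoor path contains an unconditioned collider, so every path is already blocked with the empty conditioning set:
  P1: blocked at collider Adherence (neither it nor any descendant is in the conditioning set).
The empty set is therefore the unique smallest valid set.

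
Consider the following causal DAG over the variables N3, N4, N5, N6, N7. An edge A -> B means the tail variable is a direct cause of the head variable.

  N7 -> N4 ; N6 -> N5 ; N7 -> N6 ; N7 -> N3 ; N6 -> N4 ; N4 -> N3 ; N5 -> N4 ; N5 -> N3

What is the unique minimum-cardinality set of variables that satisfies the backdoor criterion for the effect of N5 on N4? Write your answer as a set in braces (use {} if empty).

Variables eligible for adjustment (non-descendants of N5, excluding N5 and N4): {N6, N7}.
Backdoor paths from N5 to N4:
  P1: N5 <- N6 <- N7 -> N4
  P2: N5 <- N6 <- N7 -> N3 <- N4
  P3: N5 <- N6 -> N4
The empty set is not sufficient: P1 (N5 <- N6 <- N7 -> N4) has no collider blocking it and no conditioned non-collider, so it is open.
Try {N6}:
  P1: blocked at chain node N6 ∈ conditioning set.
  P2: blocked at chain node N6 ∈ conditioning set.
  P3: blocked at fork node N6 ∈ conditioning set.
{N6} contains no descendant of N5 and blocks every backdoor path.
No other singleton works — e.g. {N7} leaves P3 open — so {N6} is the unique smallest valid adjustment set.

{N6}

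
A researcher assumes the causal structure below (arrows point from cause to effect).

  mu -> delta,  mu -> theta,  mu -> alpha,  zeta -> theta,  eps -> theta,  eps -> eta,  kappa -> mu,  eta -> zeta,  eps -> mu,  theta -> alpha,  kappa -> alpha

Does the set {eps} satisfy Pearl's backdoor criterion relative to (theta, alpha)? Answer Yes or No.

No

Backdoor paths from theta to alpha (paths whose first edge points into theta):
  P1: theta <- eps -> mu <- kappa -> alpha
  P2: theta <- eps -> mu -> alpha
  P3: theta <- mu <- kappa -> alpha
  P4: theta <- mu -> alpha
  P5: theta <- zeta <- eta <- eps -> mu <- kappa -> alpha
  P6: theta <- zeta <- eta <- eps -> mu -> alpha
Condition 1 (no descendant of theta in the set): holds — descendants of theta are {alpha}; none are in {eps}.
Condition 2 (every backdoor path blocked by {eps}):
  P1: blocked at fork node eps ∈ conditioning set.
  P2: blocked at fork node eps ∈ conditioning set.
  P3: open — no interior node is in the conditioning set.
  P4: open — no interior node is in the conditioning set.
  P5: blocked at fork node eps ∈ conditioning set.
  P6: blocked at fork node eps ∈ conditioning set.
{eps} does not satisfy the backdoor criterion.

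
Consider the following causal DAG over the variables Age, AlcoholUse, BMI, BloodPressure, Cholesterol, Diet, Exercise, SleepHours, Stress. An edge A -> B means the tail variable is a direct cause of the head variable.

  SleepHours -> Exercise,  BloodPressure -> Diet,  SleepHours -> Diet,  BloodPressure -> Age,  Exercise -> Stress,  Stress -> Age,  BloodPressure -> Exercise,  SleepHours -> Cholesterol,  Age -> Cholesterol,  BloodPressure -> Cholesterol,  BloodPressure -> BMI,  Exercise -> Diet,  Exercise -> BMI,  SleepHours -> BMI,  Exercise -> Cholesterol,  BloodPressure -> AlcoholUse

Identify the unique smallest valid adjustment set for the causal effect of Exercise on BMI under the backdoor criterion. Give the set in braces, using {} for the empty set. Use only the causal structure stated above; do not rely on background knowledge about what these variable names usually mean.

{BloodPressure, SleepHours}

Variables eligible for adjustment (non-descendants of Exercise, excluding Exercise and BMI): {AlcoholUse, BloodPressure, SleepHours}.
Backdoor paths from Exercise to BMI:
  P1: Exercise <- SleepHours -> BMI
  P2: Exercise <- SleepHours -> Diet <- BloodPressure -> BMI
  P3: Exercise <- SleepHours -> Cholesterol <- BloodPressure -> BMI
  P4: Exercise <- SleepHours -> Cholesterol <- Age <- BloodPressure -> BMI
  P5: Exercise <- BloodPressure -> BMI
  P6: Exercise <- BloodPressure -> Diet <- SleepHours -> BMI
  P7: Exercise <- BloodPressure -> Age -> Cholesterol <- SleepHours -> BMI
  P8: Exercise <- BloodPressure -> Cholesterol <- SleepHours -> BMI
The empty set is not sufficient: P1 (Exercise <- SleepHours -> BMI) has no collider blocking it and no conditioned non-collider, so it is open.
Try {BloodPressure, SleepHours}:
  P1: blocked at fork node SleepHours ∈ conditioning set.
  P2: blocked at fork node SleepHours ∈ conditioning set.
  P3: blocked at fork node SleepHours ∈ conditioning set.
  P4: blocked at fork node SleepHours ∈ conditioning set.
  P5: blocked at fork node BloodPressure ∈ conditioning set.
  P6: blocked at fork node BloodPressure ∈ conditioning set.
  P7: blocked at fork node BloodPressure ∈ conditioning set.
  P8: blocked at fork node BloodPressure ∈ conditioning set.
{BloodPressure, SleepHours} contains no descendant of Exercise and blocks every backdoor path.
Every element of {BloodPressure, SleepHours} is needed (dropping BloodPressure leaves P5 open; dropping SleepHours leaves P1 open), so no proper subset is valid.
Among all size-2 subsets of the eligible variables, only {BloodPressure, SleepHours} blocks every backdoor path, so it is the unique smallest valid adjustment set.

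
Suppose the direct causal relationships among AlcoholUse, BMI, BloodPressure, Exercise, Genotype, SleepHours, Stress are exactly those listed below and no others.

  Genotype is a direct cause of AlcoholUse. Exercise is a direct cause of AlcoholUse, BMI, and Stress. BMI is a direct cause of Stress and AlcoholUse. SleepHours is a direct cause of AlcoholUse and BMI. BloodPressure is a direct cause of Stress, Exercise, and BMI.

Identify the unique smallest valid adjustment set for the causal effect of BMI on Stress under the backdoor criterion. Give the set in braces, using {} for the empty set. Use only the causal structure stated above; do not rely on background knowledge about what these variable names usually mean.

Variables eligible for adjustment (non-descendants of BMI, excluding BMI and Stress): {BloodPressure, Exercise, Genotype, SleepHours}.
Backdoor paths from BMI to Stress:
  P1: BMI <- BloodPressure -> Exercise -> Stress
  P2: BMI <- BloodPressure -> Stress
  P3: BMI <- Exercise <- BloodPressure -> Stress
  P4: BMI <- Exercise -> Stress
  P5: BMI <- SleepHours -> AlcoholUse <- Exercise <- BloodPressure -> Stress
  P6: BMI <- SleepHours -> AlcoholUse <- Exercise -> Stress
The empty set is not sufficient: P1 (BMI <- BloodPressure -> Exercise -> Stress) has no collider blocking it and no conditioned non-collider, so it is open.
Try {BloodPressure, Exercise}:
  P1: blocked at fork node BloodPressure ∈ conditioning set.
  P2: blocked at fork node BloodPressure ∈ conditioning set.
  P3: blocked at chain node Exercise ∈ conditioning set.
  P4: blocked at fork node Exercise ∈ conditioning set.
  P5: blocked at collider AlcoholUse (neither it nor any descendant is in the conditioning set).
  P6: blocked at collider AlcoholUse (neither it nor any descendant is in the conditioning set).
{BloodPressure, Exercise} contains no descendant of BMI and blocks every backdoor path.
Every element of {BloodPressure, Exercise} is needed (dropping BloodPressure leaves P2 open; dropping Exercise leaves P4 open), so no proper subset is valid.
Among all size-2 subsets of the eligible variables, only {BloodPressure, Exercise} blocks every backdoor path, so it is the unique smallest valid adjustment set.

{BloodPressure, Exercise}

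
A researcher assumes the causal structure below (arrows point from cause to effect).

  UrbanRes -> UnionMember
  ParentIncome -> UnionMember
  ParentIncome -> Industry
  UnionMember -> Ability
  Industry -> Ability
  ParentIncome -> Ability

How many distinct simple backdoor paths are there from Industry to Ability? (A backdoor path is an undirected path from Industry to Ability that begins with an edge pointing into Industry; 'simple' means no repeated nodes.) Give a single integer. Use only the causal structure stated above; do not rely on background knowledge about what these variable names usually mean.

2

A backdoor path from Industry to Ability is any simple undirected path whose first edge points into Industry (i.e. leaves Industry via a parent).
Parents of Industry: {ParentIncome}.
Enumerating:
  P1: Industry <- ParentIncome -> UnionMember -> Ability
  P2: Industry <- ParentIncome -> Ability
That exhausts the simple backdoor paths. Count: 2.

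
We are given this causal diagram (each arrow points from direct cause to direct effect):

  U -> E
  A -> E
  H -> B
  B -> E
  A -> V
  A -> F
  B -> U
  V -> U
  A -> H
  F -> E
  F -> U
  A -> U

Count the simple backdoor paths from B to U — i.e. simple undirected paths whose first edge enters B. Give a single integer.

A backdoor path from B to U is any simple undirected path whose first edge points into B (i.e. leaves B via a parent).
Parents of B: {H}.
Enumerating:
  P1: B <- H <- A -> V -> U
  P2: B <- H <- A -> F -> U
  P3: B <- H <- A -> F -> E <- U
  P4: B <- H <- A -> U
  P5: B <- H <- A -> E <- F -> U
  P6: B <- H <- A -> E <- U
That exhausts the simple backdoor paths. Count: 6.

6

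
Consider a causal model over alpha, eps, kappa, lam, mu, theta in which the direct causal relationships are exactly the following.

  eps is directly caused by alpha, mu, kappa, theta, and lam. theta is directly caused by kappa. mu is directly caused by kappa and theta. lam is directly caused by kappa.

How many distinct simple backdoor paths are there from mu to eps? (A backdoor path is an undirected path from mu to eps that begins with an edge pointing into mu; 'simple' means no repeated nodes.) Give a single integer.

6

A backdoor path from mu to eps is any simple undirected path whose first edge points into mu (i.e. leaves mu via a parent).
Parents of mu: {kappa, theta}.
Enumerating:
  P1: mu <- kappa -> theta -> eps
  P2: mu <- kappa -> lam -> eps
  P3: mu <- kappa -> eps
  P4: mu <- theta <- kappa -> lam -> eps
  P5: mu <- theta <- kappa -> eps
  P6: mu <- theta -> eps
That exhausts the simple backdoor paths. Count: 6.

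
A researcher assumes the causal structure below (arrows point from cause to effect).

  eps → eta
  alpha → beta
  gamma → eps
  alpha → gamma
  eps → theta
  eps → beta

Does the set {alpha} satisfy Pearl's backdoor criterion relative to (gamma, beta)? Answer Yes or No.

Yes

Backdoor paths from gamma to beta (paths whose first edge points into gamma):
  P1: gamma <- alpha -> beta
Condition 1 (no descendant of gamma in the set): holds — descendants of gamma are {beta, eps, eta, theta}; none are in {alpha}.
Condition 2 (every backdoor path blocked by {alpha}):
  P1: blocked at fork node alpha ∈ conditioning set.
{alpha} satisfies the backdoor criterion.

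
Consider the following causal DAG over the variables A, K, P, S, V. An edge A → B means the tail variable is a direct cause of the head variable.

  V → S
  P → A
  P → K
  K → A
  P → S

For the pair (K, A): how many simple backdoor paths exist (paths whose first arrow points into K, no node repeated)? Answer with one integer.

1

A backdoor path from K to A is any simple undirected path whose first edge points into K (i.e. leaves K via a parent).
Parents of K: {P}.
Enumerating:
  P1: K <- P -> A
That exhausts the simple backdoor paths. Count: 1.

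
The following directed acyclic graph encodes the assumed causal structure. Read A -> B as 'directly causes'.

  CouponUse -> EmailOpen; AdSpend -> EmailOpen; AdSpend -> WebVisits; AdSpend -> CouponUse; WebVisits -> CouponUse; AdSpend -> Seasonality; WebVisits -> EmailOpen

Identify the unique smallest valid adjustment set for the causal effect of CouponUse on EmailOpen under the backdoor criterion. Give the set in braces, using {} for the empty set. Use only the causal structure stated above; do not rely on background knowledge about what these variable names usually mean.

{AdSpend, WebVisits}

Variables eligible for adjustment (non-descendants of CouponUse, excluding CouponUse and EmailOpen): {AdSpend, Seasonality, WebVisits}.
Backdoor paths from CouponUse to EmailOpen:
  P1: CouponUse <- AdSpend -> WebVisits -> EmailOpen
  P2: CouponUse <- AdSpend -> EmailOpen
  P3: CouponUse <- WebVisits <- AdSpend -> EmailOpen
  P4: CouponUse <- WebVisits -> EmailOpen
The empty set is not sufficient: P1 (CouponUse <- AdSpend -> WebVisits -> EmailOpen) has no collider blocking it and no conditioned non-collider, so it is open.
Try {AdSpend, WebVisits}:
  P1: blocked at fork node AdSpend ∈ conditioning set.
  P2: blocked at fork node AdSpend ∈ conditioning set.
  P3: blocked at chain node WebVisits ∈ conditioning set.
  P4: blocked at fork node WebVisits ∈ conditioning set.
{AdSpend, WebVisits} contains no descendant of CouponUse and blocks every backdoor path.
Every element of {AdSpend, WebVisits} is needed (dropping AdSpend leaves P2 open; dropping WebVisits leaves P4 open), so no proper subset is valid.
Among all size-2 subsets of the eligible variables, only {AdSpend, WebVisits} blocks every backdoor path, so it is the unique smallest valid adjustment set.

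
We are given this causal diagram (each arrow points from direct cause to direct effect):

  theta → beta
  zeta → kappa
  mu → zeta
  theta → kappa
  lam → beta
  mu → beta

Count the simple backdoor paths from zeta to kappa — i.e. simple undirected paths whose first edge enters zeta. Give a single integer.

A backdoor path from zeta to kappa is any simple undirected path whose first edge points into zeta (i.e. leaves zeta via a parent).
Parents of zeta: {mu}.
Enumerating:
  P1: zeta <- mu -> beta <- theta -> kappa
That exhausts the simple backdoor paths. Count: 1.

1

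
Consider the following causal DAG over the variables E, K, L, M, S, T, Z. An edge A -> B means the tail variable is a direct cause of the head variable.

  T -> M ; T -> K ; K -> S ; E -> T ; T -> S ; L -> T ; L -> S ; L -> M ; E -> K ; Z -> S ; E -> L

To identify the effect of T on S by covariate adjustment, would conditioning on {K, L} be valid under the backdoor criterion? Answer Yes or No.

Backdoor paths from T to S (paths whose first edge points into T):
  P1: T <- E -> L -> S
  P2: T <- E -> K -> S
  P3: T <- L <- E -> K -> S
  P4: T <- L -> S
Condition 1 (no descendant of T in the set): FAILS — K is a descendant of T.
Condition 2 (every backdoor path blocked by {K, L}):
  P1: blocked at chain node L ∈ conditioning set.
  P2: blocked at chain node K ∈ conditioning set.
  P3: blocked at chain node L ∈ conditioning set.
  P4: blocked at fork node L ∈ conditioning set.
{K, L} does not satisfy the backdoor criterion.

No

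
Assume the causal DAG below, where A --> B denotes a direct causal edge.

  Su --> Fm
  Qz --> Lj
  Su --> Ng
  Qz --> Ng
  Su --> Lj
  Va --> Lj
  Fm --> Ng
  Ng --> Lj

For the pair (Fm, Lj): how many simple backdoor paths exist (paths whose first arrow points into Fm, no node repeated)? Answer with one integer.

3

A backdoor path from Fm to Lj is any simple undirected path whose first edge points into Fm (i.e. leaves Fm via a parent).
Parents of Fm: {Su}.
Enumerating:
  P1: Fm <- Su -> Ng <- Qz -> Lj
  P2: Fm <- Su -> Ng -> Lj
  P3: Fm <- Su -> Lj
That exhausts the simple backdoor paths. Count: 3.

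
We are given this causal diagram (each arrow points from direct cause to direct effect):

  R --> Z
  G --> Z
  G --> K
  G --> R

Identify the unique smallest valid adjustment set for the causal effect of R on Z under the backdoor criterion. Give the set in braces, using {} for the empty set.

Variables eligible for adjustment (non-descendants of R, excluding R and Z): {G, K}.
Backdoor paths from R to Z:
  P1: R <- G -> Z
The empty set is not sufficient: P1 (R <- G -> Z) has no collider blocking it and no conditioned non-collider, so it is open.
Try {G}:
  P1: blocked at fork node G ∈ conditioning set.
{G} contains no descendant of R and blocks every backdoor path.
No other singleton works — e.g. {K} leaves P1 open — so {G} is the unique smallest valid adjustment set.

{G}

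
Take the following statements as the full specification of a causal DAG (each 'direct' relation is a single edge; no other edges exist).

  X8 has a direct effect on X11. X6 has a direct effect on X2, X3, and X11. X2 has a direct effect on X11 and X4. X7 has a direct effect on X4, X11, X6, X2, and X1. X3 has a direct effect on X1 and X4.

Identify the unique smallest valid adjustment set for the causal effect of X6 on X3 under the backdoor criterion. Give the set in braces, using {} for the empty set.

Variables eligible for adjustment (non-descendants of X6, excluding X6 and X3): {X7, X8}.
Backdoor paths from X6 to X3:
  P1: X6 <- X7 -> X2 -> X4 <- X3
  P2: X6 <- X7 -> X1 <- X3
  P3: X6 <- X7 -> X4 <- X3
  P4: X6 <- X7 -> X11 <- X2 -> X4 <- X3
Each backdoor path contains an unconditioned collider, so every path is already blocked with the empty conditioning set:
  P1: blocked at collider X4 (neither it nor any descendant is in the conditioning set).
  P2: blocked at collider X1 (neither it nor any descendant is in the conditioning set).
  P3: blocked at collider X4 (neither it nor any descendant is in the conditioning set).
  P4: blocked at collider X11 (neither it nor any descendant is in the conditioning set).
The empty set is therefore the unique smallest valid set.

{}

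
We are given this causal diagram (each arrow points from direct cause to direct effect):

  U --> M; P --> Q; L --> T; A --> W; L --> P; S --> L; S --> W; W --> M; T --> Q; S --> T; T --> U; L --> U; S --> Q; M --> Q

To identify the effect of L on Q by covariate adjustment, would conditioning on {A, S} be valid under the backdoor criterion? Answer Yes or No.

Yes

Backdoor paths from L to Q (paths whose first edge points into L):
  P1: L <- S -> T -> U -> M -> Q
  P2: L <- S -> T -> Q
  P3: L <- S -> W -> M <- U <- T -> Q
  P4: L <- S -> W -> M -> Q
  P5: L <- S -> Q
Condition 1 (no descendant of L in the set): holds — descendants of L are {M, P, Q, T, U}; none are in {A, S}.
Condition 2 (every backdoor path blocked by {A, S}):
  P1: blocked at fork node S ∈ conditioning set.
  P2: blocked at fork node S ∈ conditioning set.
  P3: blocked at fork node S ∈ conditioning set.
  P4: blocked at fork node S ∈ conditioning set.
  P5: blocked at fork node S ∈ conditioning set.
{A, S} satisfies the backdoor criterion.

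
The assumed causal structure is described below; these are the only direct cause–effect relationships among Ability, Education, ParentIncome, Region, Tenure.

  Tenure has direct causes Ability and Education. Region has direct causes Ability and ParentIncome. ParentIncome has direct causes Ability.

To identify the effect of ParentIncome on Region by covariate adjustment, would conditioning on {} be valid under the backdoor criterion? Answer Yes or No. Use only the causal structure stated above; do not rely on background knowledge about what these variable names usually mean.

Backdoor paths from ParentIncome to Region (paths whose first edge points into ParentIncome):
  P1: ParentIncome <- Ability -> Region
Condition 1 (no descendant of ParentIncome in the set): holds — descendants of ParentIncome are {Region}; none are in {}.
Condition 2 (every backdoor path blocked by {}):
  P1: open — no interior node is in the conditioning set.
{} does not satisfy the backdoor criterion.

No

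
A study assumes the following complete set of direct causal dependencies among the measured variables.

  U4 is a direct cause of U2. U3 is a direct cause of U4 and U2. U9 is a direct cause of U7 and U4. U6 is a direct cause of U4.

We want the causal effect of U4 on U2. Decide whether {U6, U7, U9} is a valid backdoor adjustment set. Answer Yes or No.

Backdoor paths from U4 to U2 (paths whose first edge points into U4):
  P1: U4 <- U3 -> U2
Condition 1 (no descendant of U4 in the set): holds — descendants of U4 are {U2}; none are in {U6, U7, U9}.
Condition 2 (every backdoor path blocked by {U6, U7, U9}):
  P1: open — no interior node is in the conditioning set.
{U6, U7, U9} does not satisfy the backdoor criterion.

No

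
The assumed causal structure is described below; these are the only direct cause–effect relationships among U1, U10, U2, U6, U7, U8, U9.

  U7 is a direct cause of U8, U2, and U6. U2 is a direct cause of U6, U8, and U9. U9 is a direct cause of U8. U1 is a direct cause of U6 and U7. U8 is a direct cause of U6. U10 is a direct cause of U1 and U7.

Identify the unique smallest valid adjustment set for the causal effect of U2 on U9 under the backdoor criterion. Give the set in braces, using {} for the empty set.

{}

Variables eligible for adjustment (non-descendants of U2, excluding U2 and U9): {U1, U10, U7}.
Backdoor paths from U2 to U9:
  P1: U2 <- U7 <- U10 -> U1 -> U6 <- U8 <- U9
  P2: U2 <- U7 <- U1 -> U6 <- U8 <- U9
  P3: U2 <- U7 -> U8 <- U9
  P4: U2 <- U7 -> U6 <- U8 <- U9
Each backdoor path contains an unconditioned collider, so every path is already blocked with the empty conditioning set:
  P1: blocked at collider U6 (neither it nor any descendant is in the conditioning set).
  P2: blocked at collider U6 (neither it nor any descendant is in the conditioning set).
  P3: blocked at collider U8 (neither it nor any descendant is in the conditioning set).
  P4: blocked at collider U6 (neither it nor any descendant is in the conditioning set).
The empty set is therefore the unique smallest valid set.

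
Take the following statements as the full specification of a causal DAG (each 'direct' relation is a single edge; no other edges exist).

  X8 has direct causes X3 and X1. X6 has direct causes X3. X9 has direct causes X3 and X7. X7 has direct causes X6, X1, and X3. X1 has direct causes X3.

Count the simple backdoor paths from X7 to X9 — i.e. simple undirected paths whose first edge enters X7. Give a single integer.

4

A backdoor path from X7 to X9 is any simple undirected path whose first edge points into X7 (i.e. leaves X7 via a parent).
Parents of X7: {X1, X3, X6}.
Enumerating:
  P1: X7 <- X3 -> X9
  P2: X7 <- X6 <- X3 -> X9
  P3: X7 <- X1 <- X3 -> X9
  P4: X7 <- X1 -> X8 <- X3 -> X9
That exhausts the simple backdoor paths. Count: 4.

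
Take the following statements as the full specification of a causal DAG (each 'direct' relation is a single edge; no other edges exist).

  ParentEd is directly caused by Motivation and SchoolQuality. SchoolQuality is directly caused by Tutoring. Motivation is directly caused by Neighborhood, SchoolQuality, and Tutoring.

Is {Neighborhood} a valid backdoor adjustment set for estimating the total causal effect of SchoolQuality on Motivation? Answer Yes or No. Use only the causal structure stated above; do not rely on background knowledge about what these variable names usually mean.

Backdoor paths from SchoolQuality to Motivation (paths whose first edge points into SchoolQuality):
  P1: SchoolQuality <- Tutoring -> Motivation
Condition 1 (no descendant of SchoolQuality in the set): holds — descendants of SchoolQuality are {Motivation, ParentEd}; none are in {Neighborhood}.
Condition 2 (every backdoor path blocked by {Neighborhood}):
  P1: open — no interior node is in the conditioning set.
{Neighborhood} does not satisfy the backdoor criterion.

No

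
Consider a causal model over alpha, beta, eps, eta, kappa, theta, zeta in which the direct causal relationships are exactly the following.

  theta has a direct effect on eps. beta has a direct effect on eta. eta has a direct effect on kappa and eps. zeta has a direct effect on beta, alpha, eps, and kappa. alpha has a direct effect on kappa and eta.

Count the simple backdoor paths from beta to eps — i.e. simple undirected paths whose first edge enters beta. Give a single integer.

A backdoor path from beta to eps is any simple undirected path whose first edge points into beta (i.e. leaves beta via a parent).
Parents of beta: {zeta}.
Enumerating:
  P1: beta <- zeta -> alpha -> eta -> eps
  P2: beta <- zeta -> alpha -> kappa <- eta -> eps
  P3: beta <- zeta -> eps
  P4: beta <- zeta -> kappa <- alpha -> eta -> eps
  P5: beta <- zeta -> kappa <- eta -> eps
That exhausts the simple backdoor paths. Count: 5.

5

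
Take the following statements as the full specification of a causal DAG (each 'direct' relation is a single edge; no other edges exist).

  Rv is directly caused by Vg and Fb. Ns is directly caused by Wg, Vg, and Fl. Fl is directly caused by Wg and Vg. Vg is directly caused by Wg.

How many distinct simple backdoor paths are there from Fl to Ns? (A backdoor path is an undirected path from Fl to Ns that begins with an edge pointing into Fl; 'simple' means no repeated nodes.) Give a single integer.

A backdoor path from Fl to Ns is any simple undirected path whose first edge points into Fl (i.e. leaves Fl via a parent).
Parents of Fl: {Vg, Wg}.
Enumerating:
  P1: Fl <- Wg -> Vg -> Ns
  P2: Fl <- Wg -> Ns
  P3: Fl <- Vg <- Wg -> Ns
  P4: Fl <- Vg -> Ns
That exhausts the simple backdoor paths. Count: 4.

4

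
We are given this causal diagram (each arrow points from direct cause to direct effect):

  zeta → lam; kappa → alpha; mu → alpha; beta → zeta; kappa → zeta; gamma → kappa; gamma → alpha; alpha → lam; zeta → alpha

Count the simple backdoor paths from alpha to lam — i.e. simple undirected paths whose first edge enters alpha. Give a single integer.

3

A backdoor path from alpha to lam is any simple undirected path whose first edge points into alpha (i.e. leaves alpha via a parent).
Parents of alpha: {gamma, kappa, mu, zeta}.
Enumerating:
  P1: alpha <- gamma -> kappa -> zeta -> lam
  P2: alpha <- kappa -> zeta -> lam
  P3: alpha <- zeta -> lam
That exhausts the simple backdoor paths. Count: 3.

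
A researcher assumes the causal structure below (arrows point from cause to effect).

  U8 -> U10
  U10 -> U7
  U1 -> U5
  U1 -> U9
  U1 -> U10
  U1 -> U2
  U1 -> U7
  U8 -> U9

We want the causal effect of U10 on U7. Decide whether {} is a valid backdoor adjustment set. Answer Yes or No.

Backdoor paths from U10 to U7 (paths whose first edge points into U10):
  P1: U10 <- U8 -> U9 <- U1 -> U7
  P2: U10 <- U1 -> U7
Condition 1 (no descendant of U10 in the set): holds — descendants of U10 are {U7}; none are in {}.
Condition 2 (every backdoor path blocked by {}):
  P1: blocked at collider U9 (neither it nor any descendant is in the conditioning set).
  P2: open — no interior node is in the conditioning set.
{} does not satisfy the backdoor criterion.

No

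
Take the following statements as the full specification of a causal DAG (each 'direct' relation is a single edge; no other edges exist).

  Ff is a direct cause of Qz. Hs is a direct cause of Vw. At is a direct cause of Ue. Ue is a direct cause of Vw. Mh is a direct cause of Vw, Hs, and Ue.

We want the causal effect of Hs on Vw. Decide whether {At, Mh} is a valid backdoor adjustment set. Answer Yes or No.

Backdoor paths from Hs to Vw (paths whose first edge points into Hs):
  P1: Hs <- Mh -> Ue -> Vw
  P2: Hs <- Mh -> Vw
Condition 1 (no descendant of Hs in the set): holds — descendants of Hs are {Vw}; none are in {At, Mh}.
Condition 2 (every backdoor path blocked by {At, Mh}):
  P1: blocked at fork node Mh ∈ conditioning set.
  P2: blocked at fork node Mh ∈ conditioning set.
{At, Mh} satisfies the backdoor criterion.

Yes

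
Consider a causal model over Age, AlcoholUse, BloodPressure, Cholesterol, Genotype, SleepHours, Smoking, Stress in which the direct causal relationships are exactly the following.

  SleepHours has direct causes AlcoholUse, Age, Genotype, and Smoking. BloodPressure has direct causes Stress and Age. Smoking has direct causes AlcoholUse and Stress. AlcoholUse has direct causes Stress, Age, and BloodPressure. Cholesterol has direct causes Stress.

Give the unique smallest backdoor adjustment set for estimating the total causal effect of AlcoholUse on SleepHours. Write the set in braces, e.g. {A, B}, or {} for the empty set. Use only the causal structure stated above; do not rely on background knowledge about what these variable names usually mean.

{Age, Stress}

Variables eligible for adjustment (non-descendants of AlcoholUse, excluding AlcoholUse and SleepHours): {Age, BloodPressure, Cholesterol, Genotype, Stress}.
Backdoor paths from AlcoholUse to SleepHours:
  P1: AlcoholUse <- Age -> BloodPressure <- Stress -> Smoking -> SleepHours
  P2: AlcoholUse <- Age -> SleepHours
  P3: AlcoholUse <- Stress -> BloodPressure <- Age -> SleepHours
  P4: AlcoholUse <- Stress -> Smoking -> SleepHours
  P5: AlcoholUse <- BloodPressure <- Age -> SleepHours
  P6: AlcoholUse <- BloodPressure <- Stress -> Smoking -> SleepHours
The empty set is not sufficient: P2 (AlcoholUse <- Age -> SleepHours) has no collider blocking it and no conditioned non-collider, so it is open.
Try {Age, Stress}:
  P1: blocked at fork node Age ∈ conditioning set.
  P2: blocked at fork node Age ∈ conditioning set.
  P3: blocked at fork node Stress ∈ conditioning set.
  P4: blocked at fork node Stress ∈ conditioning set.
  P5: blocked at fork node Age ∈ conditioning set.
  P6: blocked at fork node Stress ∈ conditioning set.
{Age, Stress} contains no descendant of AlcoholUse and blocks every backdoor path.
Every element of {Age, Stress} is needed (dropping Age leaves P2 open; dropping Stress leaves P4 open), so no proper subset is valid.
Among all size-2 subsets of the eligible variables, only {Age, Stress} blocks every backdoor path, so it is the unique smallest valid adjustment set.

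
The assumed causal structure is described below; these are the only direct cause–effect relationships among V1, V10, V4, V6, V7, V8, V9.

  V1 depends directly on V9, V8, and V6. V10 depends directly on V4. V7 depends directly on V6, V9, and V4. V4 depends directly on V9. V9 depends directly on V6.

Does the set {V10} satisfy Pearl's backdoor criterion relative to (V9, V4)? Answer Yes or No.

No

Backdoor paths from V9 to V4 (paths whose first edge points into V9):
  P1: V9 <- V6 -> V7 <- V4
Condition 1 (no descendant of V9 in the set): FAILS — V10 is a descendant of V9.
Condition 2 (every backdoor path blocked by {V10}):
  P1: blocked at collider V7 (neither it nor any descendant is in the conditioning set).
{V10} does not satisfy the backdoor criterion.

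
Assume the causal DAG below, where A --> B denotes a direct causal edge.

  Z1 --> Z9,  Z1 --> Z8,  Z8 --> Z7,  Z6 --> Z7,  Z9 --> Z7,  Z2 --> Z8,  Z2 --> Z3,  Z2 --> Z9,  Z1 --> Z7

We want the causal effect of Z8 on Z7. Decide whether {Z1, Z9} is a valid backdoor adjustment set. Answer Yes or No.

Backdoor paths from Z8 to Z7 (paths whose first edge points into Z8):
  P1: Z8 <- Z2 -> Z9 <- Z1 -> Z7
  P2: Z8 <- Z2 -> Z9 -> Z7
  P3: Z8 <- Z1 -> Z9 -> Z7
  P4: Z8 <- Z1 -> Z7
Condition 1 (no descendant of Z8 in the set): holds — descendants of Z8 are {Z7}; none are in {Z1, Z9}.
Condition 2 (every backdoor path blocked by {Z1, Z9}):
  P1: blocked at fork node Z1 ∈ conditioning set.
  P2: blocked at chain node Z9 ∈ conditioning set.
  P3: blocked at fork node Z1 ∈ conditioning set.
  P4: blocked at fork node Z1 ∈ conditioning set.
{Z1, Z9} satisfies the backdoor criterion.

Yes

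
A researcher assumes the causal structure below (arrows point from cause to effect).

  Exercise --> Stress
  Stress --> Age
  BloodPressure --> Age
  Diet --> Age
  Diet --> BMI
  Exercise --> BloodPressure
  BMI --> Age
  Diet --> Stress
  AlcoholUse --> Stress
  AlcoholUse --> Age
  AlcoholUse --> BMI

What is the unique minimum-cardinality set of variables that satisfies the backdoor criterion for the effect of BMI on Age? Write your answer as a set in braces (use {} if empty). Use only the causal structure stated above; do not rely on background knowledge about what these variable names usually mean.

{AlcoholUse, Diet}

Variables eligible for adjustment (non-descendants of BMI, excluding BMI and Age): {AlcoholUse, BloodPressure, Diet, Exercise, Stress}.
Backdoor paths from BMI to Age:
  P1: BMI <- AlcoholUse -> Stress <- Exercise -> BloodPressure -> Age
  P2: BMI <- AlcoholUse -> Stress <- Diet -> Age
  P3: BMI <- AlcoholUse -> Stress -> Age
  P4: BMI <- AlcoholUse -> Age
  P5: BMI <- Diet -> Stress <- Exercise -> BloodPressure -> Age
  P6: BMI <- Diet -> Stress <- AlcoholUse -> Age
  P7: BMI <- Diet -> Stress -> Age
  P8: BMI <- Diet -> Age
The empty set is not sufficient: P3 (BMI <- AlcoholUse -> Stress -> Age) has no collider blocking it and no conditioned non-collider, so it is open.
Try {AlcoholUse, Diet}:
  P1: blocked at fork node AlcoholUse ∈ conditioning set.
  P2: blocked at fork node AlcoholUse ∈ conditioning set.
  P3: blocked at fork node AlcoholUse ∈ conditioning set.
  P4: blocked at fork node AlcoholUse ∈ conditioning set.
  P5: blocked at fork node Diet ∈ conditioning set.
  P6: blocked at fork node Diet ∈ conditioning set.
  P7: blocked at fork node Diet ∈ conditioning set.
  P8: blocked at fork node Diet ∈ conditioning set.
{AlcoholUse, Diet} contains no descendant of BMI and blocks every backdoor path.
Every element of {AlcoholUse, Diet} is needed (dropping AlcoholUse leaves P3 open; dropping Diet leaves P7 open), so no proper subset is valid.
Among all size-2 subsets of the eligible variables, only {AlcoholUse, Diet} blocks every backdoor path, so it is the unique smallest valid adjustment set.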